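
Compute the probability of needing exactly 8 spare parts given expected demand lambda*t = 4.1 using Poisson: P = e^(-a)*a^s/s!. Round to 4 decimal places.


a = 4.1, s = 8
e^(-a) = e^(-4.1) = 0.0166
a^s = 4.1^8 = 79849.2523
s! = 40320
P = 0.0166 * 79849.2523 / 40320
P = 0.0328

0.0328


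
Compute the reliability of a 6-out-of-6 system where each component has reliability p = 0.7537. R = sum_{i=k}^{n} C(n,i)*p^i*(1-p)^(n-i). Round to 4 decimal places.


k = 6, n = 6, p = 0.7537
i=6: C(6,6)=1 * 0.7537^6 * 0.2463^0 = 0.1833
R = sum of terms = 0.1833

0.1833


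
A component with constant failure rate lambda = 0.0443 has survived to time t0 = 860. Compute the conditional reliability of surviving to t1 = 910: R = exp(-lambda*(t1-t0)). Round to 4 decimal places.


lambda = 0.0443
t0 = 860, t1 = 910
t1 - t0 = 50
lambda * (t1-t0) = 0.0443 * 50 = 2.215
R = exp(-2.215)
R = 0.1092

0.1092


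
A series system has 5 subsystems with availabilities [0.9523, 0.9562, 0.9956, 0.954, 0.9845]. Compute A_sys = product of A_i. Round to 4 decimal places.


Subsystems: [0.9523, 0.9562, 0.9956, 0.954, 0.9845]
After subsystem 1 (A=0.9523): product = 0.9523
After subsystem 2 (A=0.9562): product = 0.9106
After subsystem 3 (A=0.9956): product = 0.9066
After subsystem 4 (A=0.954): product = 0.8649
After subsystem 5 (A=0.9845): product = 0.8515
A_sys = 0.8515

0.8515


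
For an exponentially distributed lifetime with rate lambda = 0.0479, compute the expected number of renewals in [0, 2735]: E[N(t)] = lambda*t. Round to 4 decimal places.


lambda = 0.0479
t = 2735
E[N(t)] = lambda * t
E[N(t)] = 0.0479 * 2735
E[N(t)] = 131.0065

131.0065


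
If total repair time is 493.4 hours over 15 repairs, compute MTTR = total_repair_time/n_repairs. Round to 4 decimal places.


total_repair_time = 493.4
n_repairs = 15
MTTR = 493.4 / 15
MTTR = 32.8933

32.8933


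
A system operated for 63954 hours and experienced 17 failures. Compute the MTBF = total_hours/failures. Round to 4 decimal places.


total_hours = 63954
failures = 17
MTBF = 63954 / 17
MTBF = 3762.0

3762.0


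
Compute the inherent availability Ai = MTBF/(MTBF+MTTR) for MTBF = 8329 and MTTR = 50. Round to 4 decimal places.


MTBF = 8329
MTTR = 50
MTBF + MTTR = 8379
Ai = 8329 / 8379
Ai = 0.994

0.994


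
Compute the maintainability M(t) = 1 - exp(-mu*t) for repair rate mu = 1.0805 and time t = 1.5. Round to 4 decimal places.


mu = 1.0805, t = 1.5
mu * t = 1.0805 * 1.5 = 1.6208
exp(-1.6208) = 0.1978
M(t) = 1 - 0.1978
M(t) = 0.8022

0.8022


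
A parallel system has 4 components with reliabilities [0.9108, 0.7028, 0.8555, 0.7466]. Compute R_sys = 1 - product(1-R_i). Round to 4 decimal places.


Components: [0.9108, 0.7028, 0.8555, 0.7466]
(1 - 0.9108) = 0.0892, running product = 0.0892
(1 - 0.7028) = 0.2972, running product = 0.0265
(1 - 0.8555) = 0.1445, running product = 0.0038
(1 - 0.7466) = 0.2534, running product = 0.001
Product of (1-R_i) = 0.001
R_sys = 1 - 0.001 = 0.999

0.999


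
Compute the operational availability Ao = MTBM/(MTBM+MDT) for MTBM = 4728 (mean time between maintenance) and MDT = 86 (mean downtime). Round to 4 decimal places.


MTBM = 4728
MDT = 86
MTBM + MDT = 4814
Ao = 4728 / 4814
Ao = 0.9821

0.9821


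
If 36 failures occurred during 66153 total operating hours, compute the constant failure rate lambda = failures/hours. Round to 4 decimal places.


failures = 36
total_hours = 66153
lambda = 36 / 66153
lambda = 0.0005

0.0005


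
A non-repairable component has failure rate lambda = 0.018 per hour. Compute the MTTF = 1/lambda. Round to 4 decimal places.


lambda = 0.018
MTTF = 1 / 0.018
MTTF = 55.5556

55.5556


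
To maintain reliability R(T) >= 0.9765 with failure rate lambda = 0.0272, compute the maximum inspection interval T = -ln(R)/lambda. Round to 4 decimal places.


R_target = 0.9765
lambda = 0.0272
-ln(0.9765) = 0.0238
T = 0.0238 / 0.0272
T = 0.8743

0.8743


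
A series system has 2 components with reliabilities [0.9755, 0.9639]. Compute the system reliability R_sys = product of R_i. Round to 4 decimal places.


Components: [0.9755, 0.9639]
After component 1 (R=0.9755): product = 0.9755
After component 2 (R=0.9639): product = 0.9403
R_sys = 0.9403

0.9403


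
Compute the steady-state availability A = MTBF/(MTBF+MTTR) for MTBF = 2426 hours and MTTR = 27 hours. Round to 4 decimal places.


MTBF = 2426
MTTR = 27
MTBF + MTTR = 2453
A = 2426 / 2453
A = 0.989

0.989


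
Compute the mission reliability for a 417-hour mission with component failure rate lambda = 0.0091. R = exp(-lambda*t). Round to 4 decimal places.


lambda = 0.0091
mission_time = 417
lambda * t = 0.0091 * 417 = 3.7947
R = exp(-3.7947)
R = 0.0225

0.0225


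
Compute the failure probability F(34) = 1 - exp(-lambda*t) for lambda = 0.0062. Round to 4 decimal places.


lambda = 0.0062, t = 34
lambda * t = 0.2108
exp(-0.2108) = 0.8099
F(t) = 1 - 0.8099
F(t) = 0.1901

0.1901


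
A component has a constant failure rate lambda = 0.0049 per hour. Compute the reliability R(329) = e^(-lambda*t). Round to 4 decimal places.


lambda = 0.0049
t = 329
lambda * t = 1.6121
R(t) = e^(-1.6121)
R(t) = 0.1995

0.1995


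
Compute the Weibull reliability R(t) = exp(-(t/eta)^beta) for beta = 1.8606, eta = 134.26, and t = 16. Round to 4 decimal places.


beta = 1.8606, eta = 134.26, t = 16
t/eta = 16 / 134.26 = 0.1192
(t/eta)^beta = 0.1192^1.8606 = 0.0191
R(t) = exp(-0.0191)
R(t) = 0.9811

0.9811


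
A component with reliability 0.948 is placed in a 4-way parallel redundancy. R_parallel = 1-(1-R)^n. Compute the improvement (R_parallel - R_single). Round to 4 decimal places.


R_single = 0.948, n = 4
1 - R_single = 0.052
(1 - R_single)^n = 0.052^4 = 0.0
R_parallel = 1 - 0.0 = 1.0
Improvement = 1.0 - 0.948
Improvement = 0.052

0.052


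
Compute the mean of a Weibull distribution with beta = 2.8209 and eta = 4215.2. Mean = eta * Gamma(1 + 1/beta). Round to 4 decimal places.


beta = 2.8209, eta = 4215.2
1/beta = 0.3545
1 + 1/beta = 1.3545
Gamma(1.3545) = 0.8907
Mean = 4215.2 * 0.8907
Mean = 3754.4984

3754.4984


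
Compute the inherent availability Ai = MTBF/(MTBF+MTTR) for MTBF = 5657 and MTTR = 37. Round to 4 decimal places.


MTBF = 5657
MTTR = 37
MTBF + MTTR = 5694
Ai = 5657 / 5694
Ai = 0.9935

0.9935


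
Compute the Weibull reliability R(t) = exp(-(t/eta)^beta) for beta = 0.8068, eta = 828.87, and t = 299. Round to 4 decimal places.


beta = 0.8068, eta = 828.87, t = 299
t/eta = 299 / 828.87 = 0.3607
(t/eta)^beta = 0.3607^0.8068 = 0.4393
R(t) = exp(-0.4393)
R(t) = 0.6445

0.6445


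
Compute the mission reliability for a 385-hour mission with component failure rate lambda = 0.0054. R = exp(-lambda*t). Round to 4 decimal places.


lambda = 0.0054
mission_time = 385
lambda * t = 0.0054 * 385 = 2.079
R = exp(-2.079)
R = 0.1251

0.1251


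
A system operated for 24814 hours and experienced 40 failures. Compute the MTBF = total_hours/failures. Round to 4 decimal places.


total_hours = 24814
failures = 40
MTBF = 24814 / 40
MTBF = 620.35

620.35


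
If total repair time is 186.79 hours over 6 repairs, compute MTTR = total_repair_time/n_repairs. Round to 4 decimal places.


total_repair_time = 186.79
n_repairs = 6
MTTR = 186.79 / 6
MTTR = 31.1317

31.1317


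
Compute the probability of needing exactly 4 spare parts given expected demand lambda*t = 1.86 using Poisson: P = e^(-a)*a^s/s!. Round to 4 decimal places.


a = 1.86, s = 4
e^(-a) = e^(-1.86) = 0.1557
a^s = 1.86^4 = 11.9688
s! = 24
P = 0.1557 * 11.9688 / 24
P = 0.0776

0.0776


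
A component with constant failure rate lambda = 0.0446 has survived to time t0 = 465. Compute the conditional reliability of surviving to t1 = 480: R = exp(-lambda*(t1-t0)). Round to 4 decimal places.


lambda = 0.0446
t0 = 465, t1 = 480
t1 - t0 = 15
lambda * (t1-t0) = 0.0446 * 15 = 0.669
R = exp(-0.669)
R = 0.5122

0.5122


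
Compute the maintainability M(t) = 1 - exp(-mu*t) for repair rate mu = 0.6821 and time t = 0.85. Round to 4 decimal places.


mu = 0.6821, t = 0.85
mu * t = 0.6821 * 0.85 = 0.5798
exp(-0.5798) = 0.56
M(t) = 1 - 0.56
M(t) = 0.44

0.44


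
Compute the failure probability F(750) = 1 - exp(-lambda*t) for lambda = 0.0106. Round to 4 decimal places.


lambda = 0.0106, t = 750
lambda * t = 7.95
exp(-7.95) = 0.0004
F(t) = 1 - 0.0004
F(t) = 0.9996

0.9996


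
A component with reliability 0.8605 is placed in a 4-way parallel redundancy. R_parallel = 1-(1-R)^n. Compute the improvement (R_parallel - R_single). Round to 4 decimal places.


R_single = 0.8605, n = 4
1 - R_single = 0.1395
(1 - R_single)^n = 0.1395^4 = 0.0004
R_parallel = 1 - 0.0004 = 0.9996
Improvement = 0.9996 - 0.8605
Improvement = 0.1391

0.1391


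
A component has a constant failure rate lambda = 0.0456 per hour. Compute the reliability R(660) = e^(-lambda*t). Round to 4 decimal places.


lambda = 0.0456
t = 660
lambda * t = 30.096
R(t) = e^(-30.096)
R(t) = 0.0

0.0


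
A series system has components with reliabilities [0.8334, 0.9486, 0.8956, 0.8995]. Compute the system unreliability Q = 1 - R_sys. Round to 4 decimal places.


Components: [0.8334, 0.9486, 0.8956, 0.8995]
After component 1: product = 0.8334
After component 2: product = 0.7906
After component 3: product = 0.708
After component 4: product = 0.6369
R_sys = 0.6369
Q = 1 - 0.6369 = 0.3631

0.3631


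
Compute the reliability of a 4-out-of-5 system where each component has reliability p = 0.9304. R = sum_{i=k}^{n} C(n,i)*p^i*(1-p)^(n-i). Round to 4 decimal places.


k = 4, n = 5, p = 0.9304
i=4: C(5,4)=5 * 0.9304^4 * 0.0696^1 = 0.2608
i=5: C(5,5)=1 * 0.9304^5 * 0.0696^0 = 0.6972
R = sum of terms = 0.958

0.958


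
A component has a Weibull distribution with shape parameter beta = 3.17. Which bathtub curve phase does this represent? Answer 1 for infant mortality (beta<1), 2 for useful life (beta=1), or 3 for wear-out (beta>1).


beta = 3.17
Compare beta to 1:
beta < 1 => infant mortality (phase 1)
beta = 1 => useful life (phase 2)
beta > 1 => wear-out (phase 3)
Since beta = 3.17, this is wear-out (increasing failure rate)
Phase = 3

3


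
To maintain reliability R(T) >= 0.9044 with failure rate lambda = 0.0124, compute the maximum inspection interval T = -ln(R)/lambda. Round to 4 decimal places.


R_target = 0.9044
lambda = 0.0124
-ln(0.9044) = 0.1005
T = 0.1005 / 0.0124
T = 8.1035

8.1035


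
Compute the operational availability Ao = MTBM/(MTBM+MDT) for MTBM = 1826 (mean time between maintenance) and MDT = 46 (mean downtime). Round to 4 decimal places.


MTBM = 1826
MDT = 46
MTBM + MDT = 1872
Ao = 1826 / 1872
Ao = 0.9754

0.9754


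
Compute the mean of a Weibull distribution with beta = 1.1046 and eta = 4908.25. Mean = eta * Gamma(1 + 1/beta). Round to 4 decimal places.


beta = 1.1046, eta = 4908.25
1/beta = 0.9053
1 + 1/beta = 1.9053
Gamma(1.9053) = 0.9636
Mean = 4908.25 * 0.9636
Mean = 4729.5613

4729.5613


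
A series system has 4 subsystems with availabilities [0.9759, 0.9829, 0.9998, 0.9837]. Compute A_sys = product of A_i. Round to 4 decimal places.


Subsystems: [0.9759, 0.9829, 0.9998, 0.9837]
After subsystem 1 (A=0.9759): product = 0.9759
After subsystem 2 (A=0.9829): product = 0.9592
After subsystem 3 (A=0.9998): product = 0.959
After subsystem 4 (A=0.9837): product = 0.9434
A_sys = 0.9434

0.9434


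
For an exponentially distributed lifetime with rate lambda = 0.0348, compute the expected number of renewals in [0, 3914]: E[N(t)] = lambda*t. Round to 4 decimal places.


lambda = 0.0348
t = 3914
E[N(t)] = lambda * t
E[N(t)] = 0.0348 * 3914
E[N(t)] = 136.2072

136.2072


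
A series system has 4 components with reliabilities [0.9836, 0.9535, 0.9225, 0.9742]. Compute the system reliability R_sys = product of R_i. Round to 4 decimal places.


Components: [0.9836, 0.9535, 0.9225, 0.9742]
After component 1 (R=0.9836): product = 0.9836
After component 2 (R=0.9535): product = 0.9379
After component 3 (R=0.9225): product = 0.8652
After component 4 (R=0.9742): product = 0.8429
R_sys = 0.8429

0.8429


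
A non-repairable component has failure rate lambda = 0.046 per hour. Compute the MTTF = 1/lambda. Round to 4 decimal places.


lambda = 0.046
MTTF = 1 / 0.046
MTTF = 21.7391

21.7391


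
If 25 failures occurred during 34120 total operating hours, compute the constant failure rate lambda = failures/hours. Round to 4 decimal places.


failures = 25
total_hours = 34120
lambda = 25 / 34120
lambda = 0.0007

0.0007


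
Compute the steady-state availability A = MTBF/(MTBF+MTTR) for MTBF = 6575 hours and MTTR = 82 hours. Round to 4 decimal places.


MTBF = 6575
MTTR = 82
MTBF + MTTR = 6657
A = 6575 / 6657
A = 0.9877

0.9877


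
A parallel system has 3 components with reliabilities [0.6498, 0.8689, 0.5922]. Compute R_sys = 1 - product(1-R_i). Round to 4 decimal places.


Components: [0.6498, 0.8689, 0.5922]
(1 - 0.6498) = 0.3502, running product = 0.3502
(1 - 0.8689) = 0.1311, running product = 0.0459
(1 - 0.5922) = 0.4078, running product = 0.0187
Product of (1-R_i) = 0.0187
R_sys = 1 - 0.0187 = 0.9813

0.9813


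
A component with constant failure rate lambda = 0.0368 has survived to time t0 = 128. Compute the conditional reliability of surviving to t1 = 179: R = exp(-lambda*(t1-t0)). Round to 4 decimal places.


lambda = 0.0368
t0 = 128, t1 = 179
t1 - t0 = 51
lambda * (t1-t0) = 0.0368 * 51 = 1.8768
R = exp(-1.8768)
R = 0.1531

0.1531


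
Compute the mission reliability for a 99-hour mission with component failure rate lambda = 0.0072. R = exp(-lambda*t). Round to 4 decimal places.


lambda = 0.0072
mission_time = 99
lambda * t = 0.0072 * 99 = 0.7128
R = exp(-0.7128)
R = 0.4903

0.4903


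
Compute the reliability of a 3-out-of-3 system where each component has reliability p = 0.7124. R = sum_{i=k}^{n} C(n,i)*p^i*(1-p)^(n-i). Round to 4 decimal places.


k = 3, n = 3, p = 0.7124
i=3: C(3,3)=1 * 0.7124^3 * 0.2876^0 = 0.3616
R = sum of terms = 0.3616

0.3616


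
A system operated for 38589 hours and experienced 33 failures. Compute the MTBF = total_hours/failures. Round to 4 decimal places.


total_hours = 38589
failures = 33
MTBF = 38589 / 33
MTBF = 1169.3636

1169.3636


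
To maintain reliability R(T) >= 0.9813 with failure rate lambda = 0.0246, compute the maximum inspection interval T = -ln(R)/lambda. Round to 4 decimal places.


R_target = 0.9813
lambda = 0.0246
-ln(0.9813) = 0.0189
T = 0.0189 / 0.0246
T = 0.7674

0.7674


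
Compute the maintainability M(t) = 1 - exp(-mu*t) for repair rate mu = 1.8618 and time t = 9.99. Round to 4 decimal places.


mu = 1.8618, t = 9.99
mu * t = 1.8618 * 9.99 = 18.5994
exp(-18.5994) = 0.0
M(t) = 1 - 0.0
M(t) = 1.0

1.0


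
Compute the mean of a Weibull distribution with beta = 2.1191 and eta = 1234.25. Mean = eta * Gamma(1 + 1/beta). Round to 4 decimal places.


beta = 2.1191, eta = 1234.25
1/beta = 0.4719
1 + 1/beta = 1.4719
Gamma(1.4719) = 0.8856
Mean = 1234.25 * 0.8856
Mean = 1093.1113

1093.1113


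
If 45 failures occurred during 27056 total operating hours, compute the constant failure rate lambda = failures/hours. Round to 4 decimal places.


failures = 45
total_hours = 27056
lambda = 45 / 27056
lambda = 0.0017

0.0017


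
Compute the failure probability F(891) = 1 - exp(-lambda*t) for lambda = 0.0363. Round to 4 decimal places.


lambda = 0.0363, t = 891
lambda * t = 32.3433
exp(-32.3433) = 0.0
F(t) = 1 - 0.0
F(t) = 1.0

1.0


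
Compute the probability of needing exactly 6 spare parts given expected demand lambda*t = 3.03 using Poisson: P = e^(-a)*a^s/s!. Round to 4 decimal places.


a = 3.03, s = 6
e^(-a) = e^(-3.03) = 0.0483
a^s = 3.03^6 = 773.8482
s! = 720
P = 0.0483 * 773.8482 / 720
P = 0.0519

0.0519


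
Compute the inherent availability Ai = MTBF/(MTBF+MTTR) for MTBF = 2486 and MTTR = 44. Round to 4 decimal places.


MTBF = 2486
MTTR = 44
MTBF + MTTR = 2530
Ai = 2486 / 2530
Ai = 0.9826

0.9826


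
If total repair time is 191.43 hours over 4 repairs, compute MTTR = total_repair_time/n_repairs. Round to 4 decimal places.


total_repair_time = 191.43
n_repairs = 4
MTTR = 191.43 / 4
MTTR = 47.8575

47.8575


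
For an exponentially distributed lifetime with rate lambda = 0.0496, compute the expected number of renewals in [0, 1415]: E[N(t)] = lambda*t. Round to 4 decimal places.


lambda = 0.0496
t = 1415
E[N(t)] = lambda * t
E[N(t)] = 0.0496 * 1415
E[N(t)] = 70.184

70.184


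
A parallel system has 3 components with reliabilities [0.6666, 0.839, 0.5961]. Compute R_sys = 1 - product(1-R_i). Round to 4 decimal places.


Components: [0.6666, 0.839, 0.5961]
(1 - 0.6666) = 0.3334, running product = 0.3334
(1 - 0.839) = 0.161, running product = 0.0537
(1 - 0.5961) = 0.4039, running product = 0.0217
Product of (1-R_i) = 0.0217
R_sys = 1 - 0.0217 = 0.9783

0.9783


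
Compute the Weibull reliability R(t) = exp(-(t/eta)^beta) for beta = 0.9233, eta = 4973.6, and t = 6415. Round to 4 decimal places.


beta = 0.9233, eta = 4973.6, t = 6415
t/eta = 6415 / 4973.6 = 1.2898
(t/eta)^beta = 1.2898^0.9233 = 1.2649
R(t) = exp(-1.2649)
R(t) = 0.2823

0.2823


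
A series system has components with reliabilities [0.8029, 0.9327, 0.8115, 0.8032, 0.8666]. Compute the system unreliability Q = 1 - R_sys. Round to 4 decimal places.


Components: [0.8029, 0.9327, 0.8115, 0.8032, 0.8666]
After component 1: product = 0.8029
After component 2: product = 0.7489
After component 3: product = 0.6077
After component 4: product = 0.4881
After component 5: product = 0.423
R_sys = 0.423
Q = 1 - 0.423 = 0.577

0.577


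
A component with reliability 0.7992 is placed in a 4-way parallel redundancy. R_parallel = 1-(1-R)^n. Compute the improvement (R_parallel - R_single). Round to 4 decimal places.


R_single = 0.7992, n = 4
1 - R_single = 0.2008
(1 - R_single)^n = 0.2008^4 = 0.0016
R_parallel = 1 - 0.0016 = 0.9984
Improvement = 0.9984 - 0.7992
Improvement = 0.1992

0.1992


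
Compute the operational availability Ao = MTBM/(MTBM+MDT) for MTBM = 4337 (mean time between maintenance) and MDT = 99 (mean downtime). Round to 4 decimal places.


MTBM = 4337
MDT = 99
MTBM + MDT = 4436
Ao = 4337 / 4436
Ao = 0.9777

0.9777


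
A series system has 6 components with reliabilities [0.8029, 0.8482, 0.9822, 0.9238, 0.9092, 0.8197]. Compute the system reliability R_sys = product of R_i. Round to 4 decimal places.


Components: [0.8029, 0.8482, 0.9822, 0.9238, 0.9092, 0.8197]
After component 1 (R=0.8029): product = 0.8029
After component 2 (R=0.8482): product = 0.681
After component 3 (R=0.9822): product = 0.6689
After component 4 (R=0.9238): product = 0.6179
After component 5 (R=0.9092): product = 0.5618
After component 6 (R=0.8197): product = 0.4605
R_sys = 0.4605

0.4605


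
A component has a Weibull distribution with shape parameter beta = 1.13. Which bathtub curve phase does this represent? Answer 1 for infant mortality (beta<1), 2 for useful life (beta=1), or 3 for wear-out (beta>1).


beta = 1.13
Compare beta to 1:
beta < 1 => infant mortality (phase 1)
beta = 1 => useful life (phase 2)
beta > 1 => wear-out (phase 3)
Since beta = 1.13, this is wear-out (increasing failure rate)
Phase = 3

3


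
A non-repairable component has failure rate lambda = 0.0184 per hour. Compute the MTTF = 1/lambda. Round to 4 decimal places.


lambda = 0.0184
MTTF = 1 / 0.0184
MTTF = 54.3478

54.3478


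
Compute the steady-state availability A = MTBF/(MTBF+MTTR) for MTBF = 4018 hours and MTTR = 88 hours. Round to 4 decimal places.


MTBF = 4018
MTTR = 88
MTBF + MTTR = 4106
A = 4018 / 4106
A = 0.9786

0.9786


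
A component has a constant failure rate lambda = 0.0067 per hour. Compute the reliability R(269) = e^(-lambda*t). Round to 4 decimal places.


lambda = 0.0067
t = 269
lambda * t = 1.8023
R(t) = e^(-1.8023)
R(t) = 0.1649

0.1649


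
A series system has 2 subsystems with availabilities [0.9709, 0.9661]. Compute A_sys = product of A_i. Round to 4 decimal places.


Subsystems: [0.9709, 0.9661]
After subsystem 1 (A=0.9709): product = 0.9709
After subsystem 2 (A=0.9661): product = 0.938
A_sys = 0.938

0.938


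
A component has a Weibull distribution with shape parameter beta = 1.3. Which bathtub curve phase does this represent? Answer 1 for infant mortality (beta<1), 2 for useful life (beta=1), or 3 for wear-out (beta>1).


beta = 1.3
Compare beta to 1:
beta < 1 => infant mortality (phase 1)
beta = 1 => useful life (phase 2)
beta > 1 => wear-out (phase 3)
Since beta = 1.3, this is wear-out (increasing failure rate)
Phase = 3

3


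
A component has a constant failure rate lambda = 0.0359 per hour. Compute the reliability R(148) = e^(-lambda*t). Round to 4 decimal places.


lambda = 0.0359
t = 148
lambda * t = 5.3132
R(t) = e^(-5.3132)
R(t) = 0.0049

0.0049


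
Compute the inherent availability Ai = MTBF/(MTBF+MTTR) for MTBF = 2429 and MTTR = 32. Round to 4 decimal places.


MTBF = 2429
MTTR = 32
MTBF + MTTR = 2461
Ai = 2429 / 2461
Ai = 0.987

0.987


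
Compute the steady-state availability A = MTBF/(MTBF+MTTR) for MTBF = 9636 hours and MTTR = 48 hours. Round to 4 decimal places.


MTBF = 9636
MTTR = 48
MTBF + MTTR = 9684
A = 9636 / 9684
A = 0.995

0.995


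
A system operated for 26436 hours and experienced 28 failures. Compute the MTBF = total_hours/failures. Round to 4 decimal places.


total_hours = 26436
failures = 28
MTBF = 26436 / 28
MTBF = 944.1429

944.1429


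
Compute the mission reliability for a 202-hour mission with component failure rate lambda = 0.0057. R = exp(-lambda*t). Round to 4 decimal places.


lambda = 0.0057
mission_time = 202
lambda * t = 0.0057 * 202 = 1.1514
R = exp(-1.1514)
R = 0.3162

0.3162


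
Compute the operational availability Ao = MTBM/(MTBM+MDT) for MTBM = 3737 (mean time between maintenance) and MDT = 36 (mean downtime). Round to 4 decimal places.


MTBM = 3737
MDT = 36
MTBM + MDT = 3773
Ao = 3737 / 3773
Ao = 0.9905

0.9905


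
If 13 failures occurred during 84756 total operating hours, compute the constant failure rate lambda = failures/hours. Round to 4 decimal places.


failures = 13
total_hours = 84756
lambda = 13 / 84756
lambda = 0.0002

0.0002


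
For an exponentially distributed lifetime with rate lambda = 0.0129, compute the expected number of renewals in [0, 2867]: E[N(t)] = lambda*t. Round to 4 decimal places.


lambda = 0.0129
t = 2867
E[N(t)] = lambda * t
E[N(t)] = 0.0129 * 2867
E[N(t)] = 36.9843

36.9843


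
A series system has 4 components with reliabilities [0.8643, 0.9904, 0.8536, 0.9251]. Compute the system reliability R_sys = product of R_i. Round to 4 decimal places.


Components: [0.8643, 0.9904, 0.8536, 0.9251]
After component 1 (R=0.8643): product = 0.8643
After component 2 (R=0.9904): product = 0.856
After component 3 (R=0.8536): product = 0.7307
After component 4 (R=0.9251): product = 0.676
R_sys = 0.676

0.676


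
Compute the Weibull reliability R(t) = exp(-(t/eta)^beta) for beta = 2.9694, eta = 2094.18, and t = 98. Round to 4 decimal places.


beta = 2.9694, eta = 2094.18, t = 98
t/eta = 98 / 2094.18 = 0.0468
(t/eta)^beta = 0.0468^2.9694 = 0.0001
R(t) = exp(-0.0001)
R(t) = 0.9999

0.9999


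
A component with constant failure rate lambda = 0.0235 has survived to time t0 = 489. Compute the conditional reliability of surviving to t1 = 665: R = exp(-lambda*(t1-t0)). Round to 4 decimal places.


lambda = 0.0235
t0 = 489, t1 = 665
t1 - t0 = 176
lambda * (t1-t0) = 0.0235 * 176 = 4.136
R = exp(-4.136)
R = 0.016

0.016


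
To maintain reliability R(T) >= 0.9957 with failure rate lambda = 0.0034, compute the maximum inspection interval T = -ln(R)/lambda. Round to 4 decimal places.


R_target = 0.9957
lambda = 0.0034
-ln(0.9957) = 0.0043
T = 0.0043 / 0.0034
T = 1.2674

1.2674


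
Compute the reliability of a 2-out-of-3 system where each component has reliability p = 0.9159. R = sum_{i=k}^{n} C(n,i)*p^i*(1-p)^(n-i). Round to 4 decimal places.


k = 2, n = 3, p = 0.9159
i=2: C(3,2)=3 * 0.9159^2 * 0.0841^1 = 0.2116
i=3: C(3,3)=1 * 0.9159^3 * 0.0841^0 = 0.7683
R = sum of terms = 0.98

0.98


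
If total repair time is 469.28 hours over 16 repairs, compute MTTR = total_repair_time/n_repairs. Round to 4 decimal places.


total_repair_time = 469.28
n_repairs = 16
MTTR = 469.28 / 16
MTTR = 29.33

29.33


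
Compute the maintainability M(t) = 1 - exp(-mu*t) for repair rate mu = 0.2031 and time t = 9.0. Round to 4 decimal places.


mu = 0.2031, t = 9.0
mu * t = 0.2031 * 9.0 = 1.8279
exp(-1.8279) = 0.1608
M(t) = 1 - 0.1608
M(t) = 0.8392

0.8392


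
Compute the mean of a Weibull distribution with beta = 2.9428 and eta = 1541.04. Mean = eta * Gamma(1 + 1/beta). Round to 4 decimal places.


beta = 2.9428, eta = 1541.04
1/beta = 0.3398
1 + 1/beta = 1.3398
Gamma(1.3398) = 0.8922
Mean = 1541.04 * 0.8922
Mean = 1374.972

1374.972


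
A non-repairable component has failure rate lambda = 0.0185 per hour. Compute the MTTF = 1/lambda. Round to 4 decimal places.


lambda = 0.0185
MTTF = 1 / 0.0185
MTTF = 54.0541

54.0541


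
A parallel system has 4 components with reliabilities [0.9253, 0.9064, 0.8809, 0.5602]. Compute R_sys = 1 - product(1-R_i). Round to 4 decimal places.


Components: [0.9253, 0.9064, 0.8809, 0.5602]
(1 - 0.9253) = 0.0747, running product = 0.0747
(1 - 0.9064) = 0.0936, running product = 0.007
(1 - 0.8809) = 0.1191, running product = 0.0008
(1 - 0.5602) = 0.4398, running product = 0.0004
Product of (1-R_i) = 0.0004
R_sys = 1 - 0.0004 = 0.9996

0.9996


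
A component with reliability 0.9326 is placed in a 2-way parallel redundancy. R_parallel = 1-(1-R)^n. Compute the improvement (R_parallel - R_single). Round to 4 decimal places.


R_single = 0.9326, n = 2
1 - R_single = 0.0674
(1 - R_single)^n = 0.0674^2 = 0.0045
R_parallel = 1 - 0.0045 = 0.9955
Improvement = 0.9955 - 0.9326
Improvement = 0.0629

0.0629


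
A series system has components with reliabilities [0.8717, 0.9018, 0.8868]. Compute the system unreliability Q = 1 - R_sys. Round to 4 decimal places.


Components: [0.8717, 0.9018, 0.8868]
After component 1: product = 0.8717
After component 2: product = 0.7861
After component 3: product = 0.6971
R_sys = 0.6971
Q = 1 - 0.6971 = 0.3029

0.3029


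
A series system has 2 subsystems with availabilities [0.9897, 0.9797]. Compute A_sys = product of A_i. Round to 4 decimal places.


Subsystems: [0.9897, 0.9797]
After subsystem 1 (A=0.9897): product = 0.9897
After subsystem 2 (A=0.9797): product = 0.9696
A_sys = 0.9696

0.9696


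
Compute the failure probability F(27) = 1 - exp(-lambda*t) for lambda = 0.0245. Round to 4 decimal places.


lambda = 0.0245, t = 27
lambda * t = 0.6615
exp(-0.6615) = 0.5161
F(t) = 1 - 0.5161
F(t) = 0.4839

0.4839


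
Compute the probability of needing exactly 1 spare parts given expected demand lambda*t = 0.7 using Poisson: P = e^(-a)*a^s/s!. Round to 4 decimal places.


a = 0.7, s = 1
e^(-a) = e^(-0.7) = 0.4966
a^s = 0.7^1 = 0.7
s! = 1
P = 0.4966 * 0.7 / 1
P = 0.3476

0.3476


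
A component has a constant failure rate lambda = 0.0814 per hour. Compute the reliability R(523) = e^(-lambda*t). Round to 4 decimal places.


lambda = 0.0814
t = 523
lambda * t = 42.5722
R(t) = e^(-42.5722)
R(t) = 0.0

0.0


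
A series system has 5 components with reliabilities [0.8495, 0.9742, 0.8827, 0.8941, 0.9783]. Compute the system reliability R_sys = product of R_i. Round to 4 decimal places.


Components: [0.8495, 0.9742, 0.8827, 0.8941, 0.9783]
After component 1 (R=0.8495): product = 0.8495
After component 2 (R=0.9742): product = 0.8276
After component 3 (R=0.8827): product = 0.7305
After component 4 (R=0.8941): product = 0.6531
After component 5 (R=0.9783): product = 0.639
R_sys = 0.639

0.639


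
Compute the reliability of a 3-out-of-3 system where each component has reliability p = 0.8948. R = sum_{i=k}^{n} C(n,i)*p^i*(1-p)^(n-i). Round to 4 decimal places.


k = 3, n = 3, p = 0.8948
i=3: C(3,3)=1 * 0.8948^3 * 0.1052^0 = 0.7164
R = sum of terms = 0.7164

0.7164


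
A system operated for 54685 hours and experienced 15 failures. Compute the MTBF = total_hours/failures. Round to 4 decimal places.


total_hours = 54685
failures = 15
MTBF = 54685 / 15
MTBF = 3645.6667

3645.6667


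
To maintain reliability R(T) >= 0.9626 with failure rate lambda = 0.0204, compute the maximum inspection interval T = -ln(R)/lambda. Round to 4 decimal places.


R_target = 0.9626
lambda = 0.0204
-ln(0.9626) = 0.0381
T = 0.0381 / 0.0204
T = 1.8685

1.8685


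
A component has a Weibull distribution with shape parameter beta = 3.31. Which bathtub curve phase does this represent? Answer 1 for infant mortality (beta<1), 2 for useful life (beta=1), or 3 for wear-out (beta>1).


beta = 3.31
Compare beta to 1:
beta < 1 => infant mortality (phase 1)
beta = 1 => useful life (phase 2)
beta > 1 => wear-out (phase 3)
Since beta = 3.31, this is wear-out (increasing failure rate)
Phase = 3

3


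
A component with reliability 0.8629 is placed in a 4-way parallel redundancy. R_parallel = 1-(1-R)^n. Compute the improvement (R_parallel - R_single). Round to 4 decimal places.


R_single = 0.8629, n = 4
1 - R_single = 0.1371
(1 - R_single)^n = 0.1371^4 = 0.0004
R_parallel = 1 - 0.0004 = 0.9996
Improvement = 0.9996 - 0.8629
Improvement = 0.1367

0.1367


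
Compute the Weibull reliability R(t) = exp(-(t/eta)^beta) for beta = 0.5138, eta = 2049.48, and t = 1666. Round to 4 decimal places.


beta = 0.5138, eta = 2049.48, t = 1666
t/eta = 1666 / 2049.48 = 0.8129
(t/eta)^beta = 0.8129^0.5138 = 0.899
R(t) = exp(-0.899)
R(t) = 0.407

0.407


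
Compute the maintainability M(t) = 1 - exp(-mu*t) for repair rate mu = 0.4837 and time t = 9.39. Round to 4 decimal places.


mu = 0.4837, t = 9.39
mu * t = 0.4837 * 9.39 = 4.5419
exp(-4.5419) = 0.0107
M(t) = 1 - 0.0107
M(t) = 0.9893

0.9893


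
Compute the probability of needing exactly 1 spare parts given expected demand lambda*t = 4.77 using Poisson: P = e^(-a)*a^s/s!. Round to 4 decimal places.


a = 4.77, s = 1
e^(-a) = e^(-4.77) = 0.0085
a^s = 4.77^1 = 4.77
s! = 1
P = 0.0085 * 4.77 / 1
P = 0.0405

0.0405


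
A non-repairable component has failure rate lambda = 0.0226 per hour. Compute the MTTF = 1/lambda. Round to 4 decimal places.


lambda = 0.0226
MTTF = 1 / 0.0226
MTTF = 44.2478

44.2478


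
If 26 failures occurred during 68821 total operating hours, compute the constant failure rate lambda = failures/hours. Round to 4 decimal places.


failures = 26
total_hours = 68821
lambda = 26 / 68821
lambda = 0.0004

0.0004


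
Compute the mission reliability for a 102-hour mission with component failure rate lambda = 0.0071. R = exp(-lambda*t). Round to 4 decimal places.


lambda = 0.0071
mission_time = 102
lambda * t = 0.0071 * 102 = 0.7242
R = exp(-0.7242)
R = 0.4847

0.4847


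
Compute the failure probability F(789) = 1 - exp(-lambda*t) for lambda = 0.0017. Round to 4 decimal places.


lambda = 0.0017, t = 789
lambda * t = 1.3413
exp(-1.3413) = 0.2615
F(t) = 1 - 0.2615
F(t) = 0.7385

0.7385


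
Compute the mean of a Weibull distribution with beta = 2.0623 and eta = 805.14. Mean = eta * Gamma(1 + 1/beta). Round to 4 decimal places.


beta = 2.0623, eta = 805.14
1/beta = 0.4849
1 + 1/beta = 1.4849
Gamma(1.4849) = 0.8858
Mean = 805.14 * 0.8858
Mean = 713.22

713.22


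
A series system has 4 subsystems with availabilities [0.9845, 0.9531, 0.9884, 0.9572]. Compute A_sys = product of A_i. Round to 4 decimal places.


Subsystems: [0.9845, 0.9531, 0.9884, 0.9572]
After subsystem 1 (A=0.9845): product = 0.9845
After subsystem 2 (A=0.9531): product = 0.9383
After subsystem 3 (A=0.9884): product = 0.9274
After subsystem 4 (A=0.9572): product = 0.8877
A_sys = 0.8877

0.8877


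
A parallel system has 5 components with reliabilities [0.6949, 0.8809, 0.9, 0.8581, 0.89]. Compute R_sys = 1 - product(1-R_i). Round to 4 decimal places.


Components: [0.6949, 0.8809, 0.9, 0.8581, 0.89]
(1 - 0.6949) = 0.3051, running product = 0.3051
(1 - 0.8809) = 0.1191, running product = 0.0363
(1 - 0.9) = 0.1, running product = 0.0036
(1 - 0.8581) = 0.1419, running product = 0.0005
(1 - 0.89) = 0.11, running product = 0.0001
Product of (1-R_i) = 0.0001
R_sys = 1 - 0.0001 = 0.9999

0.9999


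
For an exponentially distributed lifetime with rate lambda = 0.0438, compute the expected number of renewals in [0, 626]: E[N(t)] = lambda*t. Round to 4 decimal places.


lambda = 0.0438
t = 626
E[N(t)] = lambda * t
E[N(t)] = 0.0438 * 626
E[N(t)] = 27.4188

27.4188


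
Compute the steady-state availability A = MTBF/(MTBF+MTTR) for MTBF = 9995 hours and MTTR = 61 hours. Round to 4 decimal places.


MTBF = 9995
MTTR = 61
MTBF + MTTR = 10056
A = 9995 / 10056
A = 0.9939

0.9939


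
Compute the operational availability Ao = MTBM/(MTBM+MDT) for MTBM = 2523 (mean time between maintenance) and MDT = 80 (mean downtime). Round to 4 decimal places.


MTBM = 2523
MDT = 80
MTBM + MDT = 2603
Ao = 2523 / 2603
Ao = 0.9693

0.9693


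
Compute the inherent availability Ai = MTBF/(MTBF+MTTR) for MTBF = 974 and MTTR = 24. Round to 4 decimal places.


MTBF = 974
MTTR = 24
MTBF + MTTR = 998
Ai = 974 / 998
Ai = 0.976

0.976


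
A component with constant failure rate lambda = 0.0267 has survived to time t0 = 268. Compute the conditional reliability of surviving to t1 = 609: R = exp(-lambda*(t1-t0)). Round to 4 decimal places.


lambda = 0.0267
t0 = 268, t1 = 609
t1 - t0 = 341
lambda * (t1-t0) = 0.0267 * 341 = 9.1047
R = exp(-9.1047)
R = 0.0001

0.0001


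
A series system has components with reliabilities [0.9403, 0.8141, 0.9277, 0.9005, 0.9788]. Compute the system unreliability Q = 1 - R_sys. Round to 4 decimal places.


Components: [0.9403, 0.8141, 0.9277, 0.9005, 0.9788]
After component 1: product = 0.9403
After component 2: product = 0.7655
After component 3: product = 0.7102
After component 4: product = 0.6395
After component 5: product = 0.6259
R_sys = 0.6259
Q = 1 - 0.6259 = 0.3741

0.3741


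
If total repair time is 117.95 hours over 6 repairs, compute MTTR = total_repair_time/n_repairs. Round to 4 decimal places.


total_repair_time = 117.95
n_repairs = 6
MTTR = 117.95 / 6
MTTR = 19.6583

19.6583


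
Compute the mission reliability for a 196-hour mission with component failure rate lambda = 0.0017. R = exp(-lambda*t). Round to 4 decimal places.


lambda = 0.0017
mission_time = 196
lambda * t = 0.0017 * 196 = 0.3332
R = exp(-0.3332)
R = 0.7166

0.7166


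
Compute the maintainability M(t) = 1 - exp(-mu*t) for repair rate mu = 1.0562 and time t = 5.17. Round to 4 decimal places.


mu = 1.0562, t = 5.17
mu * t = 1.0562 * 5.17 = 5.4606
exp(-5.4606) = 0.0043
M(t) = 1 - 0.0043
M(t) = 0.9957

0.9957


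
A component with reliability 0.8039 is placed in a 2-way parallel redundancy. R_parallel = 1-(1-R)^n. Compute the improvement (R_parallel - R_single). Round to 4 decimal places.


R_single = 0.8039, n = 2
1 - R_single = 0.1961
(1 - R_single)^n = 0.1961^2 = 0.0385
R_parallel = 1 - 0.0385 = 0.9615
Improvement = 0.9615 - 0.8039
Improvement = 0.1576

0.1576


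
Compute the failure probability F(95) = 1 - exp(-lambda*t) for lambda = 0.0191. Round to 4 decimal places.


lambda = 0.0191, t = 95
lambda * t = 1.8145
exp(-1.8145) = 0.1629
F(t) = 1 - 0.1629
F(t) = 0.8371

0.8371


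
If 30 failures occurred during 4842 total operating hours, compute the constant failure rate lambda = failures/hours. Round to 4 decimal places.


failures = 30
total_hours = 4842
lambda = 30 / 4842
lambda = 0.0062

0.0062


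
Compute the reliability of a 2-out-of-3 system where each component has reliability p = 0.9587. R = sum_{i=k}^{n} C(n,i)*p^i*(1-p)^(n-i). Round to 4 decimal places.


k = 2, n = 3, p = 0.9587
i=2: C(3,2)=3 * 0.9587^2 * 0.0413^1 = 0.1139
i=3: C(3,3)=1 * 0.9587^3 * 0.0413^0 = 0.8811
R = sum of terms = 0.995

0.995


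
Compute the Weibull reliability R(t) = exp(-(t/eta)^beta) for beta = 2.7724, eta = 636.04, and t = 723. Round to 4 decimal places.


beta = 2.7724, eta = 636.04, t = 723
t/eta = 723 / 636.04 = 1.1367
(t/eta)^beta = 1.1367^2.7724 = 1.4266
R(t) = exp(-1.4266)
R(t) = 0.2401

0.2401


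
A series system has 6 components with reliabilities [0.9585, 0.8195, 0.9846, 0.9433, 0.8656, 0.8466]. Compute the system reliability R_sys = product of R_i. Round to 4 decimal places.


Components: [0.9585, 0.8195, 0.9846, 0.9433, 0.8656, 0.8466]
After component 1 (R=0.9585): product = 0.9585
After component 2 (R=0.8195): product = 0.7855
After component 3 (R=0.9846): product = 0.7734
After component 4 (R=0.9433): product = 0.7295
After component 5 (R=0.8656): product = 0.6315
After component 6 (R=0.8466): product = 0.5346
R_sys = 0.5346

0.5346


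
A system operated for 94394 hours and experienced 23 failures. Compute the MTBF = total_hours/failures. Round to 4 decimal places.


total_hours = 94394
failures = 23
MTBF = 94394 / 23
MTBF = 4104.087

4104.087


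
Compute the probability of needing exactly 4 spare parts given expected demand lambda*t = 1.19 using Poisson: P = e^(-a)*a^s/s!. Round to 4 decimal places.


a = 1.19, s = 4
e^(-a) = e^(-1.19) = 0.3042
a^s = 1.19^4 = 2.0053
s! = 24
P = 0.3042 * 2.0053 / 24
P = 0.0254

0.0254


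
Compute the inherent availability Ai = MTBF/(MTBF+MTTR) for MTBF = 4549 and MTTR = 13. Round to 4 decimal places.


MTBF = 4549
MTTR = 13
MTBF + MTTR = 4562
Ai = 4549 / 4562
Ai = 0.9972

0.9972


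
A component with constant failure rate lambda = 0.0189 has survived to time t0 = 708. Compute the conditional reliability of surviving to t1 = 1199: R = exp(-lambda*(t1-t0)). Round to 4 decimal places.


lambda = 0.0189
t0 = 708, t1 = 1199
t1 - t0 = 491
lambda * (t1-t0) = 0.0189 * 491 = 9.2799
R = exp(-9.2799)
R = 0.0001

0.0001


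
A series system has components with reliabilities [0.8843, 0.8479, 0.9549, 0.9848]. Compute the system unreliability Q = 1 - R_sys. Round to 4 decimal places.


Components: [0.8843, 0.8479, 0.9549, 0.9848]
After component 1: product = 0.8843
After component 2: product = 0.7498
After component 3: product = 0.716
After component 4: product = 0.7051
R_sys = 0.7051
Q = 1 - 0.7051 = 0.2949

0.2949


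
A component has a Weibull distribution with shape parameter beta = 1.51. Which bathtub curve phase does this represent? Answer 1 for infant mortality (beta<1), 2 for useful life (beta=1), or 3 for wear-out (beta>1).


beta = 1.51
Compare beta to 1:
beta < 1 => infant mortality (phase 1)
beta = 1 => useful life (phase 2)
beta > 1 => wear-out (phase 3)
Since beta = 1.51, this is wear-out (increasing failure rate)
Phase = 3

3


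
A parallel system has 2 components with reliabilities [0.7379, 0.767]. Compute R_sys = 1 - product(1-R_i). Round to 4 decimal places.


Components: [0.7379, 0.767]
(1 - 0.7379) = 0.2621, running product = 0.2621
(1 - 0.767) = 0.233, running product = 0.0611
Product of (1-R_i) = 0.0611
R_sys = 1 - 0.0611 = 0.9389

0.9389


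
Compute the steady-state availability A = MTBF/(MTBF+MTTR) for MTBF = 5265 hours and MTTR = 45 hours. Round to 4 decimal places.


MTBF = 5265
MTTR = 45
MTBF + MTTR = 5310
A = 5265 / 5310
A = 0.9915

0.9915


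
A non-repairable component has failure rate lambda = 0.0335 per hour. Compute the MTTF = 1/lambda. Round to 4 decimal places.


lambda = 0.0335
MTTF = 1 / 0.0335
MTTF = 29.8507

29.8507


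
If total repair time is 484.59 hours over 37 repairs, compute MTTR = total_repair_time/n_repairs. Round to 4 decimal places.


total_repair_time = 484.59
n_repairs = 37
MTTR = 484.59 / 37
MTTR = 13.097

13.097


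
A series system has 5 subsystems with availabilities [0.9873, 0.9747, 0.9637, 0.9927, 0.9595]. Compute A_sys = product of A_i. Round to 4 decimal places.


Subsystems: [0.9873, 0.9747, 0.9637, 0.9927, 0.9595]
After subsystem 1 (A=0.9873): product = 0.9873
After subsystem 2 (A=0.9747): product = 0.9623
After subsystem 3 (A=0.9637): product = 0.9274
After subsystem 4 (A=0.9927): product = 0.9206
After subsystem 5 (A=0.9595): product = 0.8833
A_sys = 0.8833

0.8833
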